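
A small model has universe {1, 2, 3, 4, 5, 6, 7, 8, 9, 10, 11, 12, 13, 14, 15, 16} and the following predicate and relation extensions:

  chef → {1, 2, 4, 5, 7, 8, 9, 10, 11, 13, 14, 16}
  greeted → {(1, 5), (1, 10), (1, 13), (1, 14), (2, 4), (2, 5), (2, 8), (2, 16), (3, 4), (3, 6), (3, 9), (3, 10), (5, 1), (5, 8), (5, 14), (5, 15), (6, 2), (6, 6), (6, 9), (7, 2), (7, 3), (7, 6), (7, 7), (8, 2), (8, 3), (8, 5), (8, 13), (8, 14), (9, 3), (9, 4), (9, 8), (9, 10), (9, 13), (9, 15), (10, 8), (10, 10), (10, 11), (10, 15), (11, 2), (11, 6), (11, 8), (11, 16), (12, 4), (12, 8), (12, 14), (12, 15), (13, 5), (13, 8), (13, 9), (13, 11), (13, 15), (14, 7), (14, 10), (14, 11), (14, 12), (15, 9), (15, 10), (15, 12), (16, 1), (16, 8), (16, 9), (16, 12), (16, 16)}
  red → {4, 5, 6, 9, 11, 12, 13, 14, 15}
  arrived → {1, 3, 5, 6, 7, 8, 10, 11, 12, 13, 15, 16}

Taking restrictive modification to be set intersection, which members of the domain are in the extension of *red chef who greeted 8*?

⟦who greeted 8⟧ = {x : ⟨x, 8⟩ ∈ ⟦greeted⟧} = {2, 5, 9, 10, 11, 12, 13, 16}
⟦chef⟧ = {1, 2, 4, 5, 7, 8, 9, 10, 11, 13, 14, 16}
… ∩ ⟦who greeted 8⟧ = {1, 2, 4, 5, 7, 8, 9, 10, 11, 13, 14, 16} ∩ {2, 5, 9, 10, 11, 12, 13, 16} = {2, 5, 9, 10, 11, 13, 16}
… ∩ ⟦red⟧ = {2, 5, 9, 10, 11, 13, 16} ∩ {4, 5, 6, 9, 11, 12, 13, 14, 15} = {5, 9, 11, 13}
So ⟦red chef who greeted 8⟧ = {5, 9, 11, 13}.

{5, 9, 11, 13}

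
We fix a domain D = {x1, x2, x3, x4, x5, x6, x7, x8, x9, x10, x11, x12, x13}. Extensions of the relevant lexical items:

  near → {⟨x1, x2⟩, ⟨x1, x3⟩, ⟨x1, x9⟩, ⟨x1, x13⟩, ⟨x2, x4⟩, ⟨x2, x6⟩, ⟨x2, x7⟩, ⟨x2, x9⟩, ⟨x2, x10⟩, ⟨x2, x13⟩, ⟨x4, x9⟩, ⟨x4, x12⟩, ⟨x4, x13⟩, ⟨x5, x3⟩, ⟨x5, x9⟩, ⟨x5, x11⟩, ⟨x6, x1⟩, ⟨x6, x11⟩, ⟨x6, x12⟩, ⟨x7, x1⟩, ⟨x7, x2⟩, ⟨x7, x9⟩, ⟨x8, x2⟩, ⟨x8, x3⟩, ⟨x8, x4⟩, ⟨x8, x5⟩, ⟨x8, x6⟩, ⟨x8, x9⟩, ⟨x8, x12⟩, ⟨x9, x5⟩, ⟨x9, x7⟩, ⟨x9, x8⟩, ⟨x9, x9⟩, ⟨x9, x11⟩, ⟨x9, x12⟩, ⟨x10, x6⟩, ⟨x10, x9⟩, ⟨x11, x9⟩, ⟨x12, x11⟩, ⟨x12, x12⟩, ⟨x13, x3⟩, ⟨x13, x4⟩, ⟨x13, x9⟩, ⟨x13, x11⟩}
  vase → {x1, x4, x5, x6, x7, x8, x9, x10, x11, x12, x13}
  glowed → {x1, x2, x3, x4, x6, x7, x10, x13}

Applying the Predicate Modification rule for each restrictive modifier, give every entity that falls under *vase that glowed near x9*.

⟦that glowed⟧ = ⟦glowed⟧ = {x1, x2, x3, x4, x6, x7, x10, x13}
⟦near x9⟧ = {x : ⟨x, x9⟩ ∈ ⟦near⟧} = {x1, x2, x4, x5, x7, x8, x9, x10, x11, x13}
⟦vase⟧ = {x1, x4, x5, x6, x7, x8, x9, x10, x11, x12, x13}
… ∩ ⟦that glowed⟧ = {x1, x4, x5, x6, x7, x8, x9, x10, x11, x12, x13} ∩ {x1, x2, x3, x4, x6, x7, x10, x13} = {x1, x4, x6, x7, x10, x13}
… ∩ ⟦near x9⟧ = {x1, x4, x6, x7, x10, x13} ∩ {x1, x2, x4, x5, x7, x8, x9, x10, x11, x13} = {x1, x4, x7, x10, x13}
So ⟦vase that glowed near x9⟧ = {x1, x4, x7, x10, x13}.

{x1, x4, x7, x10, x13}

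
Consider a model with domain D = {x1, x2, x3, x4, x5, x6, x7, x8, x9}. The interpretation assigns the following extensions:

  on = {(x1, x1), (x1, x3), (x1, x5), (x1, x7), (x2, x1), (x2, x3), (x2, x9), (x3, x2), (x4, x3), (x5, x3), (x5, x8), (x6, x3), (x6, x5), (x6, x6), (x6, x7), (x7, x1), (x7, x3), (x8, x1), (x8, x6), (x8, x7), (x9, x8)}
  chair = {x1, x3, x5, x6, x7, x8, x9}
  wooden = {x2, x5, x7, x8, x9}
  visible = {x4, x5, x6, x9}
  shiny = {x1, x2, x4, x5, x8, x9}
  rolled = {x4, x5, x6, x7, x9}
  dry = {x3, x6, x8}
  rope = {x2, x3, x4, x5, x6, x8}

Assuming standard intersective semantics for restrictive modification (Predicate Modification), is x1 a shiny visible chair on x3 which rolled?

no

⟦on x3⟧ = {x : ⟨x, x3⟩ ∈ ⟦on⟧} = {x1, x2, x4, x5, x6, x7}
⟦which rolled⟧ = ⟦rolled⟧ = {x4, x5, x6, x7, x9}
⟦chair⟧ = {x1, x3, x5, x6, x7, x8, x9}
… ∩ ⟦on x3⟧ = {x1, x3, x5, x6, x7, x8, x9} ∩ {x1, x2, x4, x5, x6, x7} = {x1, x5, x6, x7}
… ∩ ⟦which rolled⟧ = {x1, x5, x6, x7} ∩ {x4, x5, x6, x7, x9} = {x5, x6, x7}
… ∩ ⟦shiny⟧ = {x5, x6, x7} ∩ {x1, x2, x4, x5, x8, x9} = {x5}
… ∩ ⟦visible⟧ = {x5} ∩ {x4, x5, x6, x9} = {x5}
⟦shiny visible chair on x3 which rolled⟧ = {x5}; x1 ∉ this set.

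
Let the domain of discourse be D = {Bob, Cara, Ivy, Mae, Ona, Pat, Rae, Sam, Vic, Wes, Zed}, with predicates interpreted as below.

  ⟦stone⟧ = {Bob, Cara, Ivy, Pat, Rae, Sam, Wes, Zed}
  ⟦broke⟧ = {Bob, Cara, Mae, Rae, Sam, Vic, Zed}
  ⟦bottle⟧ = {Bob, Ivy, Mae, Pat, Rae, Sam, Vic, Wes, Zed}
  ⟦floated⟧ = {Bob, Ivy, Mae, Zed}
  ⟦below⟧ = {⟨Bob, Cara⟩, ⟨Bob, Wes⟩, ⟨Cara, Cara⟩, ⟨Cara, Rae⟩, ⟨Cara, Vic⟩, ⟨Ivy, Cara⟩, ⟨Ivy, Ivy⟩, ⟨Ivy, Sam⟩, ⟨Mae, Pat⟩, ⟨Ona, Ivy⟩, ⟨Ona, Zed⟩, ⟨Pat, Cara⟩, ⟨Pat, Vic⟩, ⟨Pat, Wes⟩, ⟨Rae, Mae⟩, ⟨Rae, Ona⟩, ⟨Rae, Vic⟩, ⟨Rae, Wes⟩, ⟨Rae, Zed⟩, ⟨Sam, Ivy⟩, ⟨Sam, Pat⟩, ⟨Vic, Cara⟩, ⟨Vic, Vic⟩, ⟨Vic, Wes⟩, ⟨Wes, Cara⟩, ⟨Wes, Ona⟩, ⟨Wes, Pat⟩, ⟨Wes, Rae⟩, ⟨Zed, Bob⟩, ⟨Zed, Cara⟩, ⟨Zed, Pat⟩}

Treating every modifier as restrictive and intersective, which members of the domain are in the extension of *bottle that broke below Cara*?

{Bob, Vic, Zed}

⟦that broke⟧ = ⟦broke⟧ = {Bob, Cara, Mae, Rae, Sam, Vic, Zed}
⟦below Cara⟧ = {x : ⟨x, Cara⟩ ∈ ⟦below⟧} = {Bob, Cara, Ivy, Pat, Vic, Wes, Zed}
⟦bottle⟧ = {Bob, Ivy, Mae, Pat, Rae, Sam, Vic, Wes, Zed}
… ∩ ⟦that broke⟧ = {Bob, Ivy, Mae, Pat, Rae, Sam, Vic, Wes, Zed} ∩ {Bob, Cara, Mae, Rae, Sam, Vic, Zed} = {Bob, Mae, Rae, Sam, Vic, Zed}
… ∩ ⟦below Cara⟧ = {Bob, Mae, Rae, Sam, Vic, Zed} ∩ {Bob, Cara, Ivy, Pat, Vic, Wes, Zed} = {Bob, Vic, Zed}
So ⟦bottle that broke below Cara⟧ = {Bob, Vic, Zed}.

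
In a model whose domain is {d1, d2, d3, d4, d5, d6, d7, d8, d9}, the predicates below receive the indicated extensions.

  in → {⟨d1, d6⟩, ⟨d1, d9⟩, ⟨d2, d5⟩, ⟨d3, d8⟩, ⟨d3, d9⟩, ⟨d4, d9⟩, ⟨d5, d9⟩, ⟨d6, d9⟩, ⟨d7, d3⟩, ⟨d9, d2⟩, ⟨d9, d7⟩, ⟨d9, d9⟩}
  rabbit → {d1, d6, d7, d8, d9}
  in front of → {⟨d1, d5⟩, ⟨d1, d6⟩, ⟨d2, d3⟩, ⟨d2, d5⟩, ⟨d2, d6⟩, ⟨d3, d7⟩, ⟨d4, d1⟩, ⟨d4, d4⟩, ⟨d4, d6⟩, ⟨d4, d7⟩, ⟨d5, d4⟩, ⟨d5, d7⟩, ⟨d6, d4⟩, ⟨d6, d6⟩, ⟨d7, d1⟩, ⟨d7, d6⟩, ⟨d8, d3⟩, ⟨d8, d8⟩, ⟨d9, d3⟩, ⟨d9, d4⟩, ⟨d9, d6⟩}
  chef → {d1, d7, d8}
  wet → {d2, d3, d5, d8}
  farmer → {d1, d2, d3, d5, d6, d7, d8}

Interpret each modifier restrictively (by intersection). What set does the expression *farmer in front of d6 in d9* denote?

{d1, d6}

⟦in front of d6⟧ = {x : ⟨x, d6⟩ ∈ ⟦in front of⟧} = {d1, d2, d4, d6, d7, d9}
⟦in d9⟧ = {x : ⟨x, d9⟩ ∈ ⟦in⟧} = {d1, d3, d4, d5, d6, d9}
⟦farmer⟧ = {d1, d2, d3, d5, d6, d7, d8}
… ∩ ⟦in front of d6⟧ = {d1, d2, d3, d5, d6, d7, d8} ∩ {d1, d2, d4, d6, d7, d9} = {d1, d2, d6, d7}
… ∩ ⟦in d9⟧ = {d1, d2, d6, d7} ∩ {d1, d3, d4, d5, d6, d9} = {d1, d6}
So ⟦farmer in front of d6 in d9⟧ = {d1, d6}.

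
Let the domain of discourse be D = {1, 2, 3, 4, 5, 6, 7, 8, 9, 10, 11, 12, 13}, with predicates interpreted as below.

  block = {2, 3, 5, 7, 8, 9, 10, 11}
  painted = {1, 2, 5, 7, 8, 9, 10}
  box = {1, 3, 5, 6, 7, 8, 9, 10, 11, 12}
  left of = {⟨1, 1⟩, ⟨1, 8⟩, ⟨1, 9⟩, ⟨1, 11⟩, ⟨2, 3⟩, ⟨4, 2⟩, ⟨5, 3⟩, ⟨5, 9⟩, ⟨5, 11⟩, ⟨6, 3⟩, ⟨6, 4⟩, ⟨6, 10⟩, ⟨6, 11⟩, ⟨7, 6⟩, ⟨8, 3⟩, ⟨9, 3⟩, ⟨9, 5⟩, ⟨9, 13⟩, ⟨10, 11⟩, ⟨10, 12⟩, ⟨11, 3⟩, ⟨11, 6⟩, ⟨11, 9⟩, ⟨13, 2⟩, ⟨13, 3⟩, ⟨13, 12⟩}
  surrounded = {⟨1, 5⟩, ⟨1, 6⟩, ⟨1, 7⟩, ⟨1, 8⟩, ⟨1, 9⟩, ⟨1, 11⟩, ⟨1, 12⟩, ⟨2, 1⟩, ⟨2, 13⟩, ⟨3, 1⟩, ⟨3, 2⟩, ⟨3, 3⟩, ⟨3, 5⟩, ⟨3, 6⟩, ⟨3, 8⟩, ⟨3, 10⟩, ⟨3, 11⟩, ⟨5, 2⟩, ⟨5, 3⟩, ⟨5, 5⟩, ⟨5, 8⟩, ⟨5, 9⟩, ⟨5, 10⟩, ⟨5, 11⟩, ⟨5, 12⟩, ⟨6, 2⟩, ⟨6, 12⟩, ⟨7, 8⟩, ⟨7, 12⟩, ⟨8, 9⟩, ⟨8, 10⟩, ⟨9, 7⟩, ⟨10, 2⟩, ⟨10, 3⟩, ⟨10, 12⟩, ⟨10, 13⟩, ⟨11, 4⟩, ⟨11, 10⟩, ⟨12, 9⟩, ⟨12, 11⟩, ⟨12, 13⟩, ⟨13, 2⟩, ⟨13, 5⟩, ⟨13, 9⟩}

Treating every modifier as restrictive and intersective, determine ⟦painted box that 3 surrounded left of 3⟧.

⟦that 3 surrounded⟧ = {x : ⟨3, x⟩ ∈ ⟦surrounded⟧} = {1, 2, 3, 5, 6, 8, 10, 11}
⟦left of 3⟧ = {x : ⟨x, 3⟩ ∈ ⟦left of⟧} = {2, 5, 6, 8, 9, 11, 13}
⟦box⟧ = {1, 3, 5, 6, 7, 8, 9, 10, 11, 12}
… ∩ ⟦that 3 surrounded⟧ = {1, 3, 5, 6, 7, 8, 9, 10, 11, 12} ∩ {1, 2, 3, 5, 6, 8, 10, 11} = {1, 3, 5, 6, 8, 10, 11}
… ∩ ⟦left of 3⟧ = {1, 3, 5, 6, 8, 10, 11} ∩ {2, 5, 6, 8, 9, 11, 13} = {5, 6, 8, 11}
… ∩ ⟦painted⟧ = {5, 6, 8, 11} ∩ {1, 2, 5, 7, 8, 9, 10} = {5, 8}
So ⟦painted box that 3 surrounded left of 3⟧ = {5, 8}.

{5, 8}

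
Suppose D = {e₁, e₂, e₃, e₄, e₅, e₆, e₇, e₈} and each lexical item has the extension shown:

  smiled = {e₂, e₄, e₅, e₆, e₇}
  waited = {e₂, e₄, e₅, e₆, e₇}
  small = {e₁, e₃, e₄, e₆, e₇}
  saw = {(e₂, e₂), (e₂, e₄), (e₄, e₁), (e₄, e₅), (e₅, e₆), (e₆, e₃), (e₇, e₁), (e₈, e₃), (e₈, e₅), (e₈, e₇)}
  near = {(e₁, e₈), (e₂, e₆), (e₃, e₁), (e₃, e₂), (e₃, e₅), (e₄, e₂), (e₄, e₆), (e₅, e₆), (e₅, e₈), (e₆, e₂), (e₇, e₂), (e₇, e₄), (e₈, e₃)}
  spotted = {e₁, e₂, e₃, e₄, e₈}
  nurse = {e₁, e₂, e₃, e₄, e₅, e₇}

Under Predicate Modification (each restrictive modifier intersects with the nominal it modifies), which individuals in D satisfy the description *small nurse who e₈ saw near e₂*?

⟦who e₈ saw⟧ = {x : ⟨e₈, x⟩ ∈ ⟦saw⟧} = {e₃, e₅, e₇}
⟦near e₂⟧ = {x : ⟨x, e₂⟩ ∈ ⟦near⟧} = {e₃, e₄, e₆, e₇}
⟦nurse⟧ = {e₁, e₂, e₃, e₄, e₅, e₇}
… ∩ ⟦who e₈ saw⟧ = {e₁, e₂, e₃, e₄, e₅, e₇} ∩ {e₃, e₅, e₇} = {e₃, e₅, e₇}
… ∩ ⟦near e₂⟧ = {e₃, e₅, e₇} ∩ {e₃, e₄, e₆, e₇} = {e₃, e₇}
… ∩ ⟦small⟧ = {e₃, e₇} ∩ {e₁, e₃, e₄, e₆, e₇} = {e₃, e₇}
So ⟦small nurse who e₈ saw near e₂⟧ = {e₃, e₇}.

{e₃, e₇}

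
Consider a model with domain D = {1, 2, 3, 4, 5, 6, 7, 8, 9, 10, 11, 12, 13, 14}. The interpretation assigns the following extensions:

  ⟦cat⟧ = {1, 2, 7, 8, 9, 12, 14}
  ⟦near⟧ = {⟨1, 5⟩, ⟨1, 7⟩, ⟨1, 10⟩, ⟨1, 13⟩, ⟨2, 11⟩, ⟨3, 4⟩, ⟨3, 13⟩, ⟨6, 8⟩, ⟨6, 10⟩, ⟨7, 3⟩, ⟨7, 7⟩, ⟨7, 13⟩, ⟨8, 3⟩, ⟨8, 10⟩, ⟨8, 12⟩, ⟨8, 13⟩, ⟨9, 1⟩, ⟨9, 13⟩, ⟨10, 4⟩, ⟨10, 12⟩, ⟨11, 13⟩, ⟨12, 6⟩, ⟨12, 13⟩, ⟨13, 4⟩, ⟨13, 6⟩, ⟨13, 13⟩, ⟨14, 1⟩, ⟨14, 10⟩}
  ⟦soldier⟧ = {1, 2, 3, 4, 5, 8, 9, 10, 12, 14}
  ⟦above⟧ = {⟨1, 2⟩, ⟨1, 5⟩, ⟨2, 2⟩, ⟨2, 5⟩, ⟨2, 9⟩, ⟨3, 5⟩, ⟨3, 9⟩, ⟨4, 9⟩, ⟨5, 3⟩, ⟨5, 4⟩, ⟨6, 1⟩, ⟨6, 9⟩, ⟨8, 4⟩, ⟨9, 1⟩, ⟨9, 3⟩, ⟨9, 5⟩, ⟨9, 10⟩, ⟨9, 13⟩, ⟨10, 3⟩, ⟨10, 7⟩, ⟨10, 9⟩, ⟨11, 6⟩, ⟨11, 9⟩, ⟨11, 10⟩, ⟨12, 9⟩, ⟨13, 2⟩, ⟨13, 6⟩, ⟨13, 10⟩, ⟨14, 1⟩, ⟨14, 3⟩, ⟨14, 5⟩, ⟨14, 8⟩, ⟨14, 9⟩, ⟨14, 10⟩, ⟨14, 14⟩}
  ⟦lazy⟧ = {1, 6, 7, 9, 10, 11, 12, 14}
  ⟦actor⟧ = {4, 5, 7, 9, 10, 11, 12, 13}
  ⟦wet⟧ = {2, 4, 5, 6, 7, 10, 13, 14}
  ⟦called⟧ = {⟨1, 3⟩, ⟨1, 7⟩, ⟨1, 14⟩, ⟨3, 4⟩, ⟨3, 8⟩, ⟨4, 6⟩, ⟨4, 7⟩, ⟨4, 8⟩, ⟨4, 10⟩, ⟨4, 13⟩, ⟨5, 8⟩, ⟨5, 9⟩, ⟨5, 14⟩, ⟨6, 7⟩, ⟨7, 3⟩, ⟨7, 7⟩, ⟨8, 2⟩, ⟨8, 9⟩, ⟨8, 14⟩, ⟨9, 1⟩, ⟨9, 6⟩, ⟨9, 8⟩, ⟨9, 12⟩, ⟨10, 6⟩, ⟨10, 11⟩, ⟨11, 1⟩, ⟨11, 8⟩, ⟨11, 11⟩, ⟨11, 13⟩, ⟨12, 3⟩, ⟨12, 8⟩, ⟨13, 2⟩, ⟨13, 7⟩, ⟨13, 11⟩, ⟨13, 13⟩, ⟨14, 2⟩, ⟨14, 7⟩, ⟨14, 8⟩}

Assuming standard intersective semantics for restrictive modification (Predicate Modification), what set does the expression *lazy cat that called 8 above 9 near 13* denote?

{12}

⟦that called 8⟧ = {x : ⟨x, 8⟩ ∈ ⟦called⟧} = {3, 4, 5, 9, 11, 12, 14}
⟦above 9⟧ = {x : ⟨x, 9⟩ ∈ ⟦above⟧} = {2, 3, 4, 6, 10, 11, 12, 14}
⟦near 13⟧ = {x : ⟨x, 13⟩ ∈ ⟦near⟧} = {1, 3, 7, 8, 9, 11, 12, 13}
⟦cat⟧ = {1, 2, 7, 8, 9, 12, 14}
… ∩ ⟦that called 8⟧ = {1, 2, 7, 8, 9, 12, 14} ∩ {3, 4, 5, 9, 11, 12, 14} = {9, 12, 14}
… ∩ ⟦above 9⟧ = {9, 12, 14} ∩ {2, 3, 4, 6, 10, 11, 12, 14} = {12, 14}
… ∩ ⟦near 13⟧ = {12, 14} ∩ {1, 3, 7, 8, 9, 11, 12, 13} = {12}
… ∩ ⟦lazy⟧ = {12} ∩ {1, 6, 7, 9, 10, 11, 12, 14} = {12}
So ⟦lazy cat that called 8 above 9 near 13⟧ = {12}.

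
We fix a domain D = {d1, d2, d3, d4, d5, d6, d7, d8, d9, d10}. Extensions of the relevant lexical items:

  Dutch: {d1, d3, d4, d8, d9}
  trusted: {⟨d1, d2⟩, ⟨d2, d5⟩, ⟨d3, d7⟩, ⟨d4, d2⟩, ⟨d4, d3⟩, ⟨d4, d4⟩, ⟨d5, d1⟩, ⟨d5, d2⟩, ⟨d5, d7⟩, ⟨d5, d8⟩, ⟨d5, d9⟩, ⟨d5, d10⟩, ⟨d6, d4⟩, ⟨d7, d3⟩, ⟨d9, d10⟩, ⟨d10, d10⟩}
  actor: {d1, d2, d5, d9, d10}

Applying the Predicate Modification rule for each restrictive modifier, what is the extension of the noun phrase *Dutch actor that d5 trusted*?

⟦that d5 trusted⟧ = {x : ⟨d5, x⟩ ∈ ⟦trusted⟧} = {d1, d2, d7, d8, d9, d10}
⟦actor⟧ = {d1, d2, d5, d9, d10}
… ∩ ⟦that d5 trusted⟧ = {d1, d2, d5, d9, d10} ∩ {d1, d2, d7, d8, d9, d10} = {d1, d2, d9, d10}
… ∩ ⟦Dutch⟧ = {d1, d2, d9, d10} ∩ {d1, d3, d4, d8, d9} = {d1, d9}
So ⟦Dutch actor that d5 trusted⟧ = {d1, d9}.

{d1, d9}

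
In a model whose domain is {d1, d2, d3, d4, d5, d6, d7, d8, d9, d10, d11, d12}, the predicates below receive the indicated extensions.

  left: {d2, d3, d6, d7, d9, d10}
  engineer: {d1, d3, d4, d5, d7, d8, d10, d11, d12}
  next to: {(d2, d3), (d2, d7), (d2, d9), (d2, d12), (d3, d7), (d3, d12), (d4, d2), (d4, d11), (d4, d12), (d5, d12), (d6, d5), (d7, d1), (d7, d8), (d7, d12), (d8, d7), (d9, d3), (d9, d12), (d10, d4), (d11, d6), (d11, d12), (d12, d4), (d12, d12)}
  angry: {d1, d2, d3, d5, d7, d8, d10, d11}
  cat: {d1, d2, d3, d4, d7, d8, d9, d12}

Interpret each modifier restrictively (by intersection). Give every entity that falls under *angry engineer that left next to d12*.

{d3, d7}

⟦that left⟧ = ⟦left⟧ = {d2, d3, d6, d7, d9, d10}
⟦next to d12⟧ = {x : ⟨x, d12⟩ ∈ ⟦next to⟧} = {d2, d3, d4, d5, d7, d9, d11, d12}
⟦engineer⟧ = {d1, d3, d4, d5, d7, d8, d10, d11, d12}
… ∩ ⟦that left⟧ = {d1, d3, d4, d5, d7, d8, d10, d11, d12} ∩ {d2, d3, d6, d7, d9, d10} = {d3, d7, d10}
… ∩ ⟦next to d12⟧ = {d3, d7, d10} ∩ {d2, d3, d4, d5, d7, d9, d11, d12} = {d3, d7}
… ∩ ⟦angry⟧ = {d3, d7} ∩ {d1, d2, d3, d5, d7, d8, d10, d11} = {d3, d7}
So ⟦angry engineer that left next to d12⟧ = {d3, d7}.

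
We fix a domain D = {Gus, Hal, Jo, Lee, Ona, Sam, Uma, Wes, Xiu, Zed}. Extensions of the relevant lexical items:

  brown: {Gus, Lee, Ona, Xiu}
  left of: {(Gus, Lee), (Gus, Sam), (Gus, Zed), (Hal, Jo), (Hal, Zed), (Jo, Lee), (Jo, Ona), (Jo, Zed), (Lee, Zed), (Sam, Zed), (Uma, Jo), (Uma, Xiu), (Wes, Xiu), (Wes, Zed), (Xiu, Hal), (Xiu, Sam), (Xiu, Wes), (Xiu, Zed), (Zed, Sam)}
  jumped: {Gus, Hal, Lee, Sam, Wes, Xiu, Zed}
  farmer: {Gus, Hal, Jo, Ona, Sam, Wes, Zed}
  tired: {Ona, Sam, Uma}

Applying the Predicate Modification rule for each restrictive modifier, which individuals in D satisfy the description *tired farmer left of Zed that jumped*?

⟦left of Zed⟧ = {x : ⟨x, Zed⟩ ∈ ⟦left of⟧} = {Gus, Hal, Jo, Lee, Sam, Wes, Xiu}
⟦that jumped⟧ = ⟦jumped⟧ = {Gus, Hal, Lee, Sam, Wes, Xiu, Zed}
⟦farmer⟧ = {Gus, Hal, Jo, Ona, Sam, Wes, Zed}
… ∩ ⟦left of Zed⟧ = {Gus, Hal, Jo, Ona, Sam, Wes, Zed} ∩ {Gus, Hal, Jo, Lee, Sam, Wes, Xiu} = {Gus, Hal, Jo, Sam, Wes}
… ∩ ⟦that jumped⟧ = {Gus, Hal, Jo, Sam, Wes} ∩ {Gus, Hal, Lee, Sam, Wes, Xiu, Zed} = {Gus, Hal, Sam, Wes}
… ∩ ⟦tired⟧ = {Gus, Hal, Sam, Wes} ∩ {Ona, Sam, Uma} = {Sam}
So ⟦tired farmer left of Zed that jumped⟧ = {Sam}.

{Sam}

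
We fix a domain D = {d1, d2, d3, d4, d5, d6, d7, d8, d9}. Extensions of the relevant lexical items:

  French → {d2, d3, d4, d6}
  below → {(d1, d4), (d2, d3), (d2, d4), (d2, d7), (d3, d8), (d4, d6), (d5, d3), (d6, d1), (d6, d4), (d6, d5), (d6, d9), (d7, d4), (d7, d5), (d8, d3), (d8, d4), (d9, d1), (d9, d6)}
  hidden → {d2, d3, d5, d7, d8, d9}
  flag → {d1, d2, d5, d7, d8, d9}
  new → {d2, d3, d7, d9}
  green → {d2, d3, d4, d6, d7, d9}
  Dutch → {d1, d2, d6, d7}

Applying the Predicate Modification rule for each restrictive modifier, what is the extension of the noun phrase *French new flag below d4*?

{d2}

⟦below d4⟧ = {x : ⟨x, d4⟩ ∈ ⟦below⟧} = {d1, d2, d6, d7, d8}
⟦flag⟧ = {d1, d2, d5, d7, d8, d9}
… ∩ ⟦below d4⟧ = {d1, d2, d5, d7, d8, d9} ∩ {d1, d2, d6, d7, d8} = {d1, d2, d7, d8}
… ∩ ⟦French⟧ = {d1, d2, d7, d8} ∩ {d2, d3, d4, d6} = {d2}
… ∩ ⟦new⟧ = {d2} ∩ {d2, d3, d7, d9} = {d2}
So ⟦French new flag below d4⟧ = {d2}.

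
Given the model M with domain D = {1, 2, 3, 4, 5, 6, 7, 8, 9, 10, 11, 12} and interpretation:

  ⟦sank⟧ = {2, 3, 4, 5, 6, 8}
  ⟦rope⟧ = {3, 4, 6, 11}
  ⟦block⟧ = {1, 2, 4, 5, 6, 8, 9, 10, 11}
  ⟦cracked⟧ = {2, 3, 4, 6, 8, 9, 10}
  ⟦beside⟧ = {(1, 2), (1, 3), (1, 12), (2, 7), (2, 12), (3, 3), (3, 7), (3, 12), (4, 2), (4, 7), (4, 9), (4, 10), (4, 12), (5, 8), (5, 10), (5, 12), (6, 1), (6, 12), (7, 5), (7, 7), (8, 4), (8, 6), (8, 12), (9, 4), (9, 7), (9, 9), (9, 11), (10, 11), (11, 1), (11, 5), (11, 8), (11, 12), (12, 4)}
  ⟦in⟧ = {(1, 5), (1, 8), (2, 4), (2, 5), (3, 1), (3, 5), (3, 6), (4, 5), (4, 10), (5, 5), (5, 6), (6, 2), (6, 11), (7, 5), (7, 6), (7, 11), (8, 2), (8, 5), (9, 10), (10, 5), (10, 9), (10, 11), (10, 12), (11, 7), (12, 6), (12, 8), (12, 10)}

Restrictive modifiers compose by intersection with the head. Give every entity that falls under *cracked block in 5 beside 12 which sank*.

⟦in 5⟧ = {x : ⟨x, 5⟩ ∈ ⟦in⟧} = {1, 2, 3, 4, 5, 7, 8, 10}
⟦beside 12⟧ = {x : ⟨x, 12⟩ ∈ ⟦beside⟧} = {1, 2, 3, 4, 5, 6, 8, 11}
⟦which sank⟧ = ⟦sank⟧ = {2, 3, 4, 5, 6, 8}
⟦block⟧ = {1, 2, 4, 5, 6, 8, 9, 10, 11}
… ∩ ⟦in 5⟧ = {1, 2, 4, 5, 6, 8, 9, 10, 11} ∩ {1, 2, 3, 4, 5, 7, 8, 10} = {1, 2, 4, 5, 8, 10}
… ∩ ⟦beside 12⟧ = {1, 2, 4, 5, 8, 10} ∩ {1, 2, 3, 4, 5, 6, 8, 11} = {1, 2, 4, 5, 8}
… ∩ ⟦which sank⟧ = {1, 2, 4, 5, 8} ∩ {2, 3, 4, 5, 6, 8} = {2, 4, 5, 8}
… ∩ ⟦cracked⟧ = {2, 4, 5, 8} ∩ {2, 3, 4, 6, 8, 9, 10} = {2, 4, 8}
So ⟦cracked block in 5 beside 12 which sank⟧ = {2, 4, 8}.

{2, 4, 8}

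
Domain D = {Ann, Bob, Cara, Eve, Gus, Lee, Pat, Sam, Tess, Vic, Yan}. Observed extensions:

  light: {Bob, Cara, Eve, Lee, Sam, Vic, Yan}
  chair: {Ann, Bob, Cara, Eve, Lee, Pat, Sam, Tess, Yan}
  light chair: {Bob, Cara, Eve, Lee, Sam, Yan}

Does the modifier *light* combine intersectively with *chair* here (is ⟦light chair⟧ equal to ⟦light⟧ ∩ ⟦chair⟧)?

yes

⟦light⟧ ∩ ⟦chair⟧ = {Bob, Cara, Eve, Lee, Sam, Vic, Yan} ∩ {Ann, Bob, Cara, Eve, Lee, Pat, Sam, Tess, Yan} = {Bob, Cara, Eve, Lee, Sam, Yan}
Observed ⟦light chair⟧ = {Bob, Cara, Eve, Lee, Sam, Yan}.
These coincide, so the modifier is intersective here.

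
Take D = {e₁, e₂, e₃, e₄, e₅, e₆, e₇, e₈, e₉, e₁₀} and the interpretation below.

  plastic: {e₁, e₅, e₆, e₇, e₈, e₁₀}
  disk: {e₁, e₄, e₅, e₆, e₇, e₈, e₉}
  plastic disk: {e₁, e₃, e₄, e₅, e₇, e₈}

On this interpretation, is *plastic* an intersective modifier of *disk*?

no

⟦plastic⟧ ∩ ⟦disk⟧ = {e₁, e₅, e₆, e₇, e₈, e₁₀} ∩ {e₁, e₄, e₅, e₆, e₇, e₈, e₉} = {e₁, e₅, e₆, e₇, e₈}
Observed ⟦plastic disk⟧ = {e₁, e₃, e₄, e₅, e₇, e₈}.
These differ, so the modifier is not intersective in this model.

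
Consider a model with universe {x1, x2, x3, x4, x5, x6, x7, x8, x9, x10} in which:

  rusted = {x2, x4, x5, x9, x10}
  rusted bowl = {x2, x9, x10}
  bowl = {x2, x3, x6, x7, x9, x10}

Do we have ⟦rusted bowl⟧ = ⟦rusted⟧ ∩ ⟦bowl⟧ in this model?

yes

⟦rusted⟧ ∩ ⟦bowl⟧ = {x2, x4, x5, x9, x10} ∩ {x2, x3, x6, x7, x9, x10} = {x2, x9, x10}
Observed ⟦rusted bowl⟧ = {x2, x9, x10}.
These coincide, so the modifier is intersective here.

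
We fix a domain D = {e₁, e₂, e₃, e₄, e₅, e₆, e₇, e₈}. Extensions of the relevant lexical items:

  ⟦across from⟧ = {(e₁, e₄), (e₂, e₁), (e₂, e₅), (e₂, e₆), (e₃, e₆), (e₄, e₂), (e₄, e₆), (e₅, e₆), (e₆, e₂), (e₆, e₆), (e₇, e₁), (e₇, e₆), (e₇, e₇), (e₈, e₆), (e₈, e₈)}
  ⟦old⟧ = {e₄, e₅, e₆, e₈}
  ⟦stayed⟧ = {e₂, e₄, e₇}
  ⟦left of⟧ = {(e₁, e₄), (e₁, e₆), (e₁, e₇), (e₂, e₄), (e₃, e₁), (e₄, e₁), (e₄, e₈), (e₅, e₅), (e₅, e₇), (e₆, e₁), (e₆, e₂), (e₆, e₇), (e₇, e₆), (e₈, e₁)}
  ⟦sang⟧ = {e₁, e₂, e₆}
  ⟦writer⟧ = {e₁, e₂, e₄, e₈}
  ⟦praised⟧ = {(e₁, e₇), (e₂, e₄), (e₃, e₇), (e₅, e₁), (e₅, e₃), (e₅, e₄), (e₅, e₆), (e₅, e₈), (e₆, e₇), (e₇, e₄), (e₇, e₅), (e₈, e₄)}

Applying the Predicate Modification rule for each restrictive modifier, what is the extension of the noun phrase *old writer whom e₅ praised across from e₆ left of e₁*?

{e₄, e₈}

⟦whom e₅ praised⟧ = {x : ⟨e₅, x⟩ ∈ ⟦praised⟧} = {e₁, e₃, e₄, e₆, e₈}
⟦across from e₆⟧ = {x : ⟨x, e₆⟩ ∈ ⟦across from⟧} = {e₂, e₃, e₄, e₅, e₆, e₇, e₈}
⟦left of e₁⟧ = {x : ⟨x, e₁⟩ ∈ ⟦left of⟧} = {e₃, e₄, e₆, e₈}
⟦writer⟧ = {e₁, e₂, e₄, e₈}
… ∩ ⟦whom e₅ praised⟧ = {e₁, e₂, e₄, e₈} ∩ {e₁, e₃, e₄, e₆, e₈} = {e₁, e₄, e₈}
… ∩ ⟦across from e₆⟧ = {e₁, e₄, e₈} ∩ {e₂, e₃, e₄, e₅, e₆, e₇, e₈} = {e₄, e₈}
… ∩ ⟦left of e₁⟧ = {e₄, e₈} ∩ {e₃, e₄, e₆, e₈} = {e₄, e₈}
… ∩ ⟦old⟧ = {e₄, e₈} ∩ {e₄, e₅, e₆, e₈} = {e₄, e₈}
So ⟦old writer whom e₅ praised across from e₆ left of e₁⟧ = {e₄, e₈}.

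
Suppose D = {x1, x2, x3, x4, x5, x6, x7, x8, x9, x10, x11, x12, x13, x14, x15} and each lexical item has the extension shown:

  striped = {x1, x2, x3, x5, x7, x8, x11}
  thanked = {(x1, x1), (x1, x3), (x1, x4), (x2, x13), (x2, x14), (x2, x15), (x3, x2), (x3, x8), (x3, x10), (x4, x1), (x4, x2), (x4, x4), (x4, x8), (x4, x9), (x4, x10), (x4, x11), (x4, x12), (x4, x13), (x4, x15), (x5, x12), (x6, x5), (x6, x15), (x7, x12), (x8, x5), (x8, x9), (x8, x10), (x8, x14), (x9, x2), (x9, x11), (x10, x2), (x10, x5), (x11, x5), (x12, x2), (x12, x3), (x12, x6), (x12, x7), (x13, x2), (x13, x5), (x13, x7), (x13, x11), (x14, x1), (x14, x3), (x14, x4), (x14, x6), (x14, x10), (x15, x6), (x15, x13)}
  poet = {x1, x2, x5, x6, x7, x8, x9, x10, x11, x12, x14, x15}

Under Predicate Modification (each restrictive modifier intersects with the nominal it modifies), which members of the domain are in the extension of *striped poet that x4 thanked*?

{x1, x2, x8, x11}

⟦that x4 thanked⟧ = {x : ⟨x4, x⟩ ∈ ⟦thanked⟧} = {x1, x2, x4, x8, x9, x10, x11, x12, x13, x15}
⟦poet⟧ = {x1, x2, x5, x6, x7, x8, x9, x10, x11, x12, x14, x15}
… ∩ ⟦that x4 thanked⟧ = {x1, x2, x5, x6, x7, x8, x9, x10, x11, x12, x14, x15} ∩ {x1, x2, x4, x8, x9, x10, x11, x12, x13, x15} = {x1, x2, x8, x9, x10, x11, x12, x15}
… ∩ ⟦striped⟧ = {x1, x2, x8, x9, x10, x11, x12, x15} ∩ {x1, x2, x3, x5, x7, x8, x11} = {x1, x2, x8, x11}
So ⟦striped poet that x4 thanked⟧ = {x1, x2, x8, x11}.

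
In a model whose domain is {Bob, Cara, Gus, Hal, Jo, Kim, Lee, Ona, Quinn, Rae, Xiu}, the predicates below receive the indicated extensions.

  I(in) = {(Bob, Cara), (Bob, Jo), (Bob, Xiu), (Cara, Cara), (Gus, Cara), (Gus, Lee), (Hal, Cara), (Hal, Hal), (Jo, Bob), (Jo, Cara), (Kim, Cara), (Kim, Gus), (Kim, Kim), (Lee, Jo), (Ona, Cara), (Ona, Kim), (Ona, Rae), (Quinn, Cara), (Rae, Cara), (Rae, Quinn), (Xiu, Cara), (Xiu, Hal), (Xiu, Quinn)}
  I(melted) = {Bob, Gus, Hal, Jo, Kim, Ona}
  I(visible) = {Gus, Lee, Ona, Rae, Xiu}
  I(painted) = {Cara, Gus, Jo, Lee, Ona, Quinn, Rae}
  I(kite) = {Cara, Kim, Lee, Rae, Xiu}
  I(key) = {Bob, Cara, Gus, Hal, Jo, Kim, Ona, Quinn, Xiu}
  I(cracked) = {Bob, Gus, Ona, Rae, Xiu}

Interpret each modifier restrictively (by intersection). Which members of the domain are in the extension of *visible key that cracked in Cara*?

⟦that cracked⟧ = ⟦cracked⟧ = {Bob, Gus, Ona, Rae, Xiu}
⟦in Cara⟧ = {x : ⟨x, Cara⟩ ∈ ⟦in⟧} = {Bob, Cara, Gus, Hal, Jo, Kim, Ona, Quinn, Rae, Xiu}
⟦key⟧ = {Bob, Cara, Gus, Hal, Jo, Kim, Ona, Quinn, Xiu}
… ∩ ⟦that cracked⟧ = {Bob, Cara, Gus, Hal, Jo, Kim, Ona, Quinn, Xiu} ∩ {Bob, Gus, Ona, Rae, Xiu} = {Bob, Gus, Ona, Xiu}
… ∩ ⟦in Cara⟧ = {Bob, Gus, Ona, Xiu} ∩ {Bob, Cara, Gus, Hal, Jo, Kim, Ona, Quinn, Rae, Xiu} = {Bob, Gus, Ona, Xiu}
… ∩ ⟦visible⟧ = {Bob, Gus, Ona, Xiu} ∩ {Gus, Lee, Ona, Rae, Xiu} = {Gus, Ona, Xiu}
So ⟦visible key that cracked in Cara⟧ = {Gus, Ona, Xiu}.

{Gus, Ona, Xiu}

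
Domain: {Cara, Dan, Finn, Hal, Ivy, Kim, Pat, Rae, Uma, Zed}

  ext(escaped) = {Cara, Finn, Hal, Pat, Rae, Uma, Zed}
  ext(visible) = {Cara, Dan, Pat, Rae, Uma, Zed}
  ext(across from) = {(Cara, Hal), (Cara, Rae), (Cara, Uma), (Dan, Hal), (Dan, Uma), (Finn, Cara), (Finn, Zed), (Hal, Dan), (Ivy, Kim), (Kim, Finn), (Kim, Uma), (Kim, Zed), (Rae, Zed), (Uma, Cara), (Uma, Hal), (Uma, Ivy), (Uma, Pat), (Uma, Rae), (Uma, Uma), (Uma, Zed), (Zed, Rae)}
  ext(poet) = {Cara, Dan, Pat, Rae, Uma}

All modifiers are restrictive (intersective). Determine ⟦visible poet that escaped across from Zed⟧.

⟦that escaped⟧ = ⟦escaped⟧ = {Cara, Finn, Hal, Pat, Rae, Uma, Zed}
⟦across from Zed⟧ = {x : ⟨x, Zed⟩ ∈ ⟦across from⟧} = {Finn, Kim, Rae, Uma}
⟦poet⟧ = {Cara, Dan, Pat, Rae, Uma}
… ∩ ⟦that escaped⟧ = {Cara, Dan, Pat, Rae, Uma} ∩ {Cara, Finn, Hal, Pat, Rae, Uma, Zed} = {Cara, Pat, Rae, Uma}
… ∩ ⟦across from Zed⟧ = {Cara, Pat, Rae, Uma} ∩ {Finn, Kim, Rae, Uma} = {Rae, Uma}
… ∩ ⟦visible⟧ = {Rae, Uma} ∩ {Cara, Dan, Pat, Rae, Uma, Zed} = {Rae, Uma}
So ⟦visible poet that escaped across from Zed⟧ = {Rae, Uma}.

{Rae, Uma}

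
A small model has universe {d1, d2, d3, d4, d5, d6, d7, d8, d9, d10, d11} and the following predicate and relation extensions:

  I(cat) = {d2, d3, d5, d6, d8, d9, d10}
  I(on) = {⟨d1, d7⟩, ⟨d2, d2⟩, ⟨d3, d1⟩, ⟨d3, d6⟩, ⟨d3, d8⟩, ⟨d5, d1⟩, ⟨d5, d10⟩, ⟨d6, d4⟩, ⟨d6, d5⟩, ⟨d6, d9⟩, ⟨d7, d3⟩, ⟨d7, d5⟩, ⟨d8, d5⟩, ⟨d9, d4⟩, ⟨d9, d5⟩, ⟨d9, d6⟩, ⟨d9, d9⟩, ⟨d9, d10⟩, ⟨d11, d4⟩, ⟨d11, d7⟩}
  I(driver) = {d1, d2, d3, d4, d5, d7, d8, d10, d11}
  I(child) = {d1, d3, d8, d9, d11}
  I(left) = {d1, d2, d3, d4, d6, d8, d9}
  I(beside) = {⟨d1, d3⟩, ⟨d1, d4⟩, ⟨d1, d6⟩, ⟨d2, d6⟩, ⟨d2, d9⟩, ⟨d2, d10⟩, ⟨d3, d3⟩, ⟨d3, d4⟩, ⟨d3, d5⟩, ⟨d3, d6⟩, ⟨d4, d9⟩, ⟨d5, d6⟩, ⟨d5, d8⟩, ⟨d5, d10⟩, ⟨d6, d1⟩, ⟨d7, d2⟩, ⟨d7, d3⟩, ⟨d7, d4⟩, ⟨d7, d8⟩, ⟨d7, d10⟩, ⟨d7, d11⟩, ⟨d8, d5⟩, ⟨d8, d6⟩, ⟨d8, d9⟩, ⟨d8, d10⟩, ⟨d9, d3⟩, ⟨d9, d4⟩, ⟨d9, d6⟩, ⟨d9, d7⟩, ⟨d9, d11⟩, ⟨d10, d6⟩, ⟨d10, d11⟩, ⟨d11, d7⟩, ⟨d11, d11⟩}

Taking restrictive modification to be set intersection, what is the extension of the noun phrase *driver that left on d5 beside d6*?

⟦that left⟧ = ⟦left⟧ = {d1, d2, d3, d4, d6, d8, d9}
⟦on d5⟧ = {x : ⟨x, d5⟩ ∈ ⟦on⟧} = {d6, d7, d8, d9}
⟦beside d6⟧ = {x : ⟨x, d6⟩ ∈ ⟦beside⟧} = {d1, d2, d3, d5, d8, d9, d10}
⟦driver⟧ = {d1, d2, d3, d4, d5, d7, d8, d10, d11}
… ∩ ⟦that left⟧ = {d1, d2, d3, d4, d5, d7, d8, d10, d11} ∩ {d1, d2, d3, d4, d6, d8, d9} = {d1, d2, d3, d4, d8}
… ∩ ⟦on d5⟧ = {d1, d2, d3, d4, d8} ∩ {d6, d7, d8, d9} = {d8}
… ∩ ⟦beside d6⟧ = {d8} ∩ {d1, d2, d3, d5, d8, d9, d10} = {d8}
So ⟦driver that left on d5 beside d6⟧ = {d8}.

{d8}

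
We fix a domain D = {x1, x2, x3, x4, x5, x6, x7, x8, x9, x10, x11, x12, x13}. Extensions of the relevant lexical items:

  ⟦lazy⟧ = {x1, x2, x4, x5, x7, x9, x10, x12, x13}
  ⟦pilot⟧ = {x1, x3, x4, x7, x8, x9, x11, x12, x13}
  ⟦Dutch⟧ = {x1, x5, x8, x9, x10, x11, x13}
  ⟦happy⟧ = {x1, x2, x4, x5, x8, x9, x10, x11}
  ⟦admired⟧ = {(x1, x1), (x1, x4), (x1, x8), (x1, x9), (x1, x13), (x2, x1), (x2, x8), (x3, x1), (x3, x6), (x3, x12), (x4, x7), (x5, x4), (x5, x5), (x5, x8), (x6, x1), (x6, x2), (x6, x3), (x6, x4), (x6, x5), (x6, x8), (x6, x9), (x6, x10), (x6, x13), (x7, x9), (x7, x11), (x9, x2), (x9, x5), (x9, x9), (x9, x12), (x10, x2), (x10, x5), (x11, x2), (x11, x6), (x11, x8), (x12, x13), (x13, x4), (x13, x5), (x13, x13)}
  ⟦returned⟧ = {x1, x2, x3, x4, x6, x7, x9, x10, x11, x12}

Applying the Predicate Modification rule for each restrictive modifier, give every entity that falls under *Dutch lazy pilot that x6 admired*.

{x1, x9, x13}

⟦that x6 admired⟧ = {x : ⟨x6, x⟩ ∈ ⟦admired⟧} = {x1, x2, x3, x4, x5, x8, x9, x10, x13}
⟦pilot⟧ = {x1, x3, x4, x7, x8, x9, x11, x12, x13}
… ∩ ⟦that x6 admired⟧ = {x1, x3, x4, x7, x8, x9, x11, x12, x13} ∩ {x1, x2, x3, x4, x5, x8, x9, x10, x13} = {x1, x3, x4, x8, x9, x13}
… ∩ ⟦Dutch⟧ = {x1, x3, x4, x8, x9, x13} ∩ {x1, x5, x8, x9, x10, x11, x13} = {x1, x8, x9, x13}
… ∩ ⟦lazy⟧ = {x1, x8, x9, x13} ∩ {x1, x2, x4, x5, x7, x9, x10, x12, x13} = {x1, x9, x13}
So ⟦Dutch lazy pilot that x6 admired⟧ = {x1, x9, x13}.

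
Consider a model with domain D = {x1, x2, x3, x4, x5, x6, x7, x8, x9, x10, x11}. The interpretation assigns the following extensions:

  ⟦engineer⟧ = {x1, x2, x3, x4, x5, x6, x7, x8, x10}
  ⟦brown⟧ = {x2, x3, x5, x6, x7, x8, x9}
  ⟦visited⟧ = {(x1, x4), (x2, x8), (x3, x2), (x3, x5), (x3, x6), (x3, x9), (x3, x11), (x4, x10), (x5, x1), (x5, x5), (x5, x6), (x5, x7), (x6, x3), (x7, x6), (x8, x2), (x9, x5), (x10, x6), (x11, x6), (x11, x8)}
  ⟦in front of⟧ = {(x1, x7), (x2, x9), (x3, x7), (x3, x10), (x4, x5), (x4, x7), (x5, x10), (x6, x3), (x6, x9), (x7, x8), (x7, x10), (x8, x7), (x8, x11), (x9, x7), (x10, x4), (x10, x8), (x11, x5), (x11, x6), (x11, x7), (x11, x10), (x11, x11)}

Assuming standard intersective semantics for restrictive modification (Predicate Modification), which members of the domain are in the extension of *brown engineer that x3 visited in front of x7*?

⟦that x3 visited⟧ = {x : ⟨x3, x⟩ ∈ ⟦visited⟧} = {x2, x5, x6, x9, x11}
⟦in front of x7⟧ = {x : ⟨x, x7⟩ ∈ ⟦in front of⟧} = {x1, x3, x4, x8, x9, x11}
⟦engineer⟧ = {x1, x2, x3, x4, x5, x6, x7, x8, x10}
… ∩ ⟦that x3 visited⟧ = {x1, x2, x3, x4, x5, x6, x7, x8, x10} ∩ {x2, x5, x6, x9, x11} = {x2, x5, x6}
… ∩ ⟦in front of x7⟧ = {x2, x5, x6} ∩ {x1, x3, x4, x8, x9, x11} = ∅
… ∩ ⟦brown⟧ = ∅ ∩ {x2, x3, x5, x6, x7, x8, x9} = ∅
So ⟦brown engineer that x3 visited in front of x7⟧ = {}.

{}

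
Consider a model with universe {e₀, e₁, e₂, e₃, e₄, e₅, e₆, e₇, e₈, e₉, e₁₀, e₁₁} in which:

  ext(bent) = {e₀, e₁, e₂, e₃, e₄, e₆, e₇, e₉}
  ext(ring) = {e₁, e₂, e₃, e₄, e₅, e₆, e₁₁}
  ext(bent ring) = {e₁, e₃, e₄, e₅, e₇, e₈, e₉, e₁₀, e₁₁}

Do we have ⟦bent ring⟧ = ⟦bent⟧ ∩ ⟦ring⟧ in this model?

no

⟦bent⟧ ∩ ⟦ring⟧ = {e₀, e₁, e₂, e₃, e₄, e₆, e₇, e₉} ∩ {e₁, e₂, e₃, e₄, e₅, e₆, e₁₁} = {e₁, e₂, e₃, e₄, e₆}
Observed ⟦bent ring⟧ = {e₁, e₃, e₄, e₅, e₇, e₈, e₉, e₁₀, e₁₁}.
These differ, so the modifier is not intersective in this model.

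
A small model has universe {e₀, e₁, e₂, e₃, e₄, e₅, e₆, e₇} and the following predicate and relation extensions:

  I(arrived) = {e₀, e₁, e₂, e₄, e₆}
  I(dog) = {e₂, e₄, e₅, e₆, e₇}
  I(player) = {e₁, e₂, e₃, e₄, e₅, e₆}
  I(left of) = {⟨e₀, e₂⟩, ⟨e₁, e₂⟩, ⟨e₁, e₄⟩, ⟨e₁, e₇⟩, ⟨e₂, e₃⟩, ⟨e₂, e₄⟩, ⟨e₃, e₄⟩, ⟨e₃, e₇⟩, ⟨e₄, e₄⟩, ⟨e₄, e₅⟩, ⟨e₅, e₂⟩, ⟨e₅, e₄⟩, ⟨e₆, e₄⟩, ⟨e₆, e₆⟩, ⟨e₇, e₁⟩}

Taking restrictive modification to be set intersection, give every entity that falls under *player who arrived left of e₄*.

{e₁, e₂, e₄, e₆}

⟦who arrived⟧ = ⟦arrived⟧ = {e₀, e₁, e₂, e₄, e₆}
⟦left of e₄⟧ = {x : ⟨x, e₄⟩ ∈ ⟦left of⟧} = {e₁, e₂, e₃, e₄, e₅, e₆}
⟦player⟧ = {e₁, e₂, e₃, e₄, e₅, e₆}
… ∩ ⟦who arrived⟧ = {e₁, e₂, e₃, e₄, e₅, e₆} ∩ {e₀, e₁, e₂, e₄, e₆} = {e₁, e₂, e₄, e₆}
… ∩ ⟦left of e₄⟧ = {e₁, e₂, e₄, e₆} ∩ {e₁, e₂, e₃, e₄, e₅, e₆} = {e₁, e₂, e₄, e₆}
So ⟦player who arrived left of e₄⟧ = {e₁, e₂, e₄, e₆}.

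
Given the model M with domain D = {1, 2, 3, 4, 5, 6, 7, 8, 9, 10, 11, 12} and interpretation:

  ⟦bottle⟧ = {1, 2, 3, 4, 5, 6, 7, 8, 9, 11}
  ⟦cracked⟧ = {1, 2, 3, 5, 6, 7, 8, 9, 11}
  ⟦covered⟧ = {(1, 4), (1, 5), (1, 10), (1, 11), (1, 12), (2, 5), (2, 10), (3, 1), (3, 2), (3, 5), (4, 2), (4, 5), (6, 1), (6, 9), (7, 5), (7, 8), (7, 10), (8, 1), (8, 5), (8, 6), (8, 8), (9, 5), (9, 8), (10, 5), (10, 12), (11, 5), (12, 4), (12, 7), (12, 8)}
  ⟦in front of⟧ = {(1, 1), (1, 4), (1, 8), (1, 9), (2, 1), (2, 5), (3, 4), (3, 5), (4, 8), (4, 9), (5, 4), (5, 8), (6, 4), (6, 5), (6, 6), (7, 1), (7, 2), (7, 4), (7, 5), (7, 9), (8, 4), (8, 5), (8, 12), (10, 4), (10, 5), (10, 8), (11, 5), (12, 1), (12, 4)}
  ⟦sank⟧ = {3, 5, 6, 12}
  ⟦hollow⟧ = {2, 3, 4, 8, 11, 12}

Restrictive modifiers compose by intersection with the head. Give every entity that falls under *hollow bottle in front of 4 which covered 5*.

{3, 8}

⟦in front of 4⟧ = {x : ⟨x, 4⟩ ∈ ⟦in front of⟧} = {1, 3, 5, 6, 7, 8, 10, 12}
⟦which covered 5⟧ = {x : ⟨x, 5⟩ ∈ ⟦covered⟧} = {1, 2, 3, 4, 7, 8, 9, 10, 11}
⟦bottle⟧ = {1, 2, 3, 4, 5, 6, 7, 8, 9, 11}
… ∩ ⟦in front of 4⟧ = {1, 2, 3, 4, 5, 6, 7, 8, 9, 11} ∩ {1, 3, 5, 6, 7, 8, 10, 12} = {1, 3, 5, 6, 7, 8}
… ∩ ⟦which covered 5⟧ = {1, 3, 5, 6, 7, 8} ∩ {1, 2, 3, 4, 7, 8, 9, 10, 11} = {1, 3, 7, 8}
… ∩ ⟦hollow⟧ = {1, 3, 7, 8} ∩ {2, 3, 4, 8, 11, 12} = {3, 8}
So ⟦hollow bottle in front of 4 which covered 5⟧ = {3, 8}.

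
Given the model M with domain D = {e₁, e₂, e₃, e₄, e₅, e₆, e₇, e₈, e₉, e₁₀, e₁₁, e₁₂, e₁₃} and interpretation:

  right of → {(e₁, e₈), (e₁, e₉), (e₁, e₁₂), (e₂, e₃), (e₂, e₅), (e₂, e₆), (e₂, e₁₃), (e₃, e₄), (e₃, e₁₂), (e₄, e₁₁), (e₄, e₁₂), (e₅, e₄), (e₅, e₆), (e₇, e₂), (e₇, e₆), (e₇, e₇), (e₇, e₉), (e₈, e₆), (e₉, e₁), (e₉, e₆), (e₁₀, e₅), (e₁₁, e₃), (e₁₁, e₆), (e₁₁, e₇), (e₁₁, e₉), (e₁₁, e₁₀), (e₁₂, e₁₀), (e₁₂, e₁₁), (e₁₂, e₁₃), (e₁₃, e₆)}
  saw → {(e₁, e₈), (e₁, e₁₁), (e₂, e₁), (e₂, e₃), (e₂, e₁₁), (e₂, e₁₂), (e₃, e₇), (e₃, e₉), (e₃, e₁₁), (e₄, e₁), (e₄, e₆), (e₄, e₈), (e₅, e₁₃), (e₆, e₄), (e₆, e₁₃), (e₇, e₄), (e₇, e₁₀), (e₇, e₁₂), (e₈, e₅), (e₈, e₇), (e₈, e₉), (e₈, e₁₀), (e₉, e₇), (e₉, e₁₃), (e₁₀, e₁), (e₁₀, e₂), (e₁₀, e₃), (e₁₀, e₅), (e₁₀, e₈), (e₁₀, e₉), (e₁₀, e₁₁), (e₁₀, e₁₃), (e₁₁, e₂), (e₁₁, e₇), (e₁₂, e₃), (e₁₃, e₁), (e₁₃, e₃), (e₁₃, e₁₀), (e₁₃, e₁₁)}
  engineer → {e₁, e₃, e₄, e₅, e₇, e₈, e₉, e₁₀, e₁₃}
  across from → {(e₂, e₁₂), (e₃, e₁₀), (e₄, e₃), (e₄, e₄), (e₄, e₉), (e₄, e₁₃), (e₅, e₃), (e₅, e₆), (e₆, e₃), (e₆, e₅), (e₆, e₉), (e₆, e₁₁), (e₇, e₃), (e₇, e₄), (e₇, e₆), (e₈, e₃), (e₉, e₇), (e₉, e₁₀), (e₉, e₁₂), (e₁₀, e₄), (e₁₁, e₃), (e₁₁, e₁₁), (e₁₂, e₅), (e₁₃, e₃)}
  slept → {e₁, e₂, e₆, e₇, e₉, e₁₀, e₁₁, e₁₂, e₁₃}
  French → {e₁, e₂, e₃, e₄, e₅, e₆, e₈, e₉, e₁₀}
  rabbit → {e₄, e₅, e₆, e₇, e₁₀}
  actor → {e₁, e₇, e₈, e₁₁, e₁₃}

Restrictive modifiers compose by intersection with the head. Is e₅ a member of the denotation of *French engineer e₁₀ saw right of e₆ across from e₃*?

⟦e₁₀ saw⟧ = {x : ⟨e₁₀, x⟩ ∈ ⟦saw⟧} = {e₁, e₂, e₃, e₅, e₈, e₉, e₁₁, e₁₃}
⟦right of e₆⟧ = {x : ⟨x, e₆⟩ ∈ ⟦right of⟧} = {e₂, e₅, e₇, e₈, e₉, e₁₁, e₁₃}
⟦across from e₃⟧ = {x : ⟨x, e₃⟩ ∈ ⟦across from⟧} = {e₄, e₅, e₆, e₇, e₈, e₁₁, e₁₃}
⟦engineer⟧ = {e₁, e₃, e₄, e₅, e₇, e₈, e₉, e₁₀, e₁₃}
… ∩ ⟦e₁₀ saw⟧ = {e₁, e₃, e₄, e₅, e₇, e₈, e₉, e₁₀, e₁₃} ∩ {e₁, e₂, e₃, e₅, e₈, e₉, e₁₁, e₁₃} = {e₁, e₃, e₅, e₈, e₉, e₁₃}
… ∩ ⟦right of e₆⟧ = {e₁, e₃, e₅, e₈, e₉, e₁₃} ∩ {e₂, e₅, e₇, e₈, e₉, e₁₁, e₁₃} = {e₅, e₈, e₉, e₁₃}
… ∩ ⟦across from e₃⟧ = {e₅, e₈, e₉, e₁₃} ∩ {e₄, e₅, e₆, e₇, e₈, e₁₁, e₁₃} = {e₅, e₈, e₁₃}
… ∩ ⟦French⟧ = {e₅, e₈, e₁₃} ∩ {e₁, e₂, e₃, e₄, e₅, e₆, e₈, e₉, e₁₀} = {e₅, e₈}
⟦French engineer e₁₀ saw right of e₆ across from e₃⟧ = {e₅, e₈}; e₅ ∈ this set.

yes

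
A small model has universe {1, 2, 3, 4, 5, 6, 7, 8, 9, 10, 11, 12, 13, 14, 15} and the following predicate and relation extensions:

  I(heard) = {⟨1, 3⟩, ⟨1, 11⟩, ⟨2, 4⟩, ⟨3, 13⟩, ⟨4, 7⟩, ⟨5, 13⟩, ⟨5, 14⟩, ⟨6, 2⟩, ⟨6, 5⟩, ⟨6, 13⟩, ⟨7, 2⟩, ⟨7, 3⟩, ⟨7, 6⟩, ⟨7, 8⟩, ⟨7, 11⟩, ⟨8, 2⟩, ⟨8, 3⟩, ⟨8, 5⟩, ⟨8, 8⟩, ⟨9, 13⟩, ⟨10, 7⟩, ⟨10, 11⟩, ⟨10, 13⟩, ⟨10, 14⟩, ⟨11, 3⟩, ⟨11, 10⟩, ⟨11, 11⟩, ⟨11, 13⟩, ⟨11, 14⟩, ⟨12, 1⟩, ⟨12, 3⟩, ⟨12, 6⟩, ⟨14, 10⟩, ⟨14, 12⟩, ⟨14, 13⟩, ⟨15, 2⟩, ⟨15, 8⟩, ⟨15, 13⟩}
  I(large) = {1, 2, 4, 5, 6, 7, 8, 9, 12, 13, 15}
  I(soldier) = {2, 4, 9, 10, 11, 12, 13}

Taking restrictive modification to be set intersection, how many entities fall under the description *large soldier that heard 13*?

1

⟦that heard 13⟧ = {x : ⟨x, 13⟩ ∈ ⟦heard⟧} = {3, 5, 6, 9, 10, 11, 14, 15}
⟦soldier⟧ = {2, 4, 9, 10, 11, 12, 13}
… ∩ ⟦that heard 13⟧ = {2, 4, 9, 10, 11, 12, 13} ∩ {3, 5, 6, 9, 10, 11, 14, 15} = {9, 10, 11}
… ∩ ⟦large⟧ = {9, 10, 11} ∩ {1, 2, 4, 5, 6, 7, 8, 9, 12, 13, 15} = {9}
⟦large soldier that heard 13⟧ = {9}, so the cardinality is 1.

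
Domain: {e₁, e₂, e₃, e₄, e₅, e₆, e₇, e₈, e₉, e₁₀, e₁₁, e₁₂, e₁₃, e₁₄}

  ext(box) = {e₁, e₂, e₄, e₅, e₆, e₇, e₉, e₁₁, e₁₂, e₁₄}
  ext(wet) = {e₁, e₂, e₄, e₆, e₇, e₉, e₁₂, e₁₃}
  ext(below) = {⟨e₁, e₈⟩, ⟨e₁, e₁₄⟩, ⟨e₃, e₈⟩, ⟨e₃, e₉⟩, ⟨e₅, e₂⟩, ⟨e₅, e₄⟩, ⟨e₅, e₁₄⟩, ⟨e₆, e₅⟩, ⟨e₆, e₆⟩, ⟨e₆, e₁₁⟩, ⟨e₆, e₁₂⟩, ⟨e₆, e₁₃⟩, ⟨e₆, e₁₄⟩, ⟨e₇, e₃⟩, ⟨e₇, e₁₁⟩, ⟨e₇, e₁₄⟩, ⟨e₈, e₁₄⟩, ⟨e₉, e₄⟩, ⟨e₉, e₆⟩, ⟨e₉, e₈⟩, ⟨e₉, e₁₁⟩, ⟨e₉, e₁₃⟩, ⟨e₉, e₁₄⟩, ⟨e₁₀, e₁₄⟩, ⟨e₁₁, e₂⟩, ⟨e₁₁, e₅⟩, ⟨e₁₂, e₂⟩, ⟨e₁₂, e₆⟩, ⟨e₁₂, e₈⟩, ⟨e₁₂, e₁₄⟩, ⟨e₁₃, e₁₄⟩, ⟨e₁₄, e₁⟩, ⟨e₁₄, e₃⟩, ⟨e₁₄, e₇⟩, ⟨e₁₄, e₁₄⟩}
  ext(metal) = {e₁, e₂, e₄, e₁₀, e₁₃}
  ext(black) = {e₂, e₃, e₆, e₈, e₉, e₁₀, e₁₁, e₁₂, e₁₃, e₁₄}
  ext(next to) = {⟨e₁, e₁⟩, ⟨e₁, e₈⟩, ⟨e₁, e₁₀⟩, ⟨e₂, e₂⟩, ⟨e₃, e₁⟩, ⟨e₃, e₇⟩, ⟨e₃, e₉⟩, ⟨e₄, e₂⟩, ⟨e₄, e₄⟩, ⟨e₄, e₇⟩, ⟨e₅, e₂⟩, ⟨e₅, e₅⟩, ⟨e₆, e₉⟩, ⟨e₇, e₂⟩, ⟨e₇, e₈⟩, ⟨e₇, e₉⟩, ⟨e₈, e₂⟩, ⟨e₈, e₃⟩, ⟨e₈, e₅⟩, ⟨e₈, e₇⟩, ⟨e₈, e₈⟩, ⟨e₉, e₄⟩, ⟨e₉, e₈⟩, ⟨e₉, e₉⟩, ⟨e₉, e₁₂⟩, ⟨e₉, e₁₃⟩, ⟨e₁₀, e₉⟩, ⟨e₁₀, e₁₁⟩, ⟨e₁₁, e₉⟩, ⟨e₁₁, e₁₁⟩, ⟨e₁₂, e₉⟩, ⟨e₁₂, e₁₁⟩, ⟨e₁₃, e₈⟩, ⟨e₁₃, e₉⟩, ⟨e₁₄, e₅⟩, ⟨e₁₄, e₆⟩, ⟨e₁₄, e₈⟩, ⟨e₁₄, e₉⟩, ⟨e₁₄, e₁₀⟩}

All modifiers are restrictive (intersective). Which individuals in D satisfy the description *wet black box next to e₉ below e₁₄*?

⟦next to e₉⟧ = {x : ⟨x, e₉⟩ ∈ ⟦next to⟧} = {e₃, e₆, e₇, e₉, e₁₀, e₁₁, e₁₂, e₁₃, e₁₄}
⟦below e₁₄⟧ = {x : ⟨x, e₁₄⟩ ∈ ⟦below⟧} = {e₁, e₅, e₆, e₇, e₈, e₉, e₁₀, e₁₂, e₁₃, e₁₄}
⟦box⟧ = {e₁, e₂, e₄, e₅, e₆, e₇, e₉, e₁₁, e₁₂, e₁₄}
… ∩ ⟦next to e₉⟧ = {e₁, e₂, e₄, e₅, e₆, e₇, e₉, e₁₁, e₁₂, e₁₄} ∩ {e₃, e₆, e₇, e₉, e₁₀, e₁₁, e₁₂, e₁₃, e₁₄} = {e₆, e₇, e₉, e₁₁, e₁₂, e₁₄}
… ∩ ⟦below e₁₄⟧ = {e₆, e₇, e₉, e₁₁, e₁₂, e₁₄} ∩ {e₁, e₅, e₆, e₇, e₈, e₉, e₁₀, e₁₂, e₁₃, e₁₄} = {e₆, e₇, e₉, e₁₂, e₁₄}
… ∩ ⟦wet⟧ = {e₆, e₇, e₉, e₁₂, e₁₄} ∩ {e₁, e₂, e₄, e₆, e₇, e₉, e₁₂, e₁₃} = {e₆, e₇, e₉, e₁₂}
… ∩ ⟦black⟧ = {e₆, e₇, e₉, e₁₂} ∩ {e₂, e₃, e₆, e₈, e₉, e₁₀, e₁₁, e₁₂, e₁₃, e₁₄} = {e₆, e₉, e₁₂}
So ⟦wet black box next to e₉ below e₁₄⟧ = {e₆, e₉, e₁₂}.

{e₆, e₉, e₁₂}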